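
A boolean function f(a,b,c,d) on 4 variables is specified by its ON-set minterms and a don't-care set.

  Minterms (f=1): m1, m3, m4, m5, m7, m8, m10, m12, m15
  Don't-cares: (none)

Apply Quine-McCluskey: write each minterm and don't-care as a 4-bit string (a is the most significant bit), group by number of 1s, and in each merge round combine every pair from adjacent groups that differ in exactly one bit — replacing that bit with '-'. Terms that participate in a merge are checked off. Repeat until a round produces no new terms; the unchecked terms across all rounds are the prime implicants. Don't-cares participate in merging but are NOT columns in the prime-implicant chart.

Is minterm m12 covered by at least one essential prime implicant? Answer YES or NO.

Round 0: 0001✓ 0011✓ 0100✓ 0101✓ 0111✓ 1000✓ 1010✓ 1100✓ 1111✓
Round 1: -100 -111 0-01✓ 0-11✓ 00-1✓ 01-1✓ 010- 1-00 10-0
Round 2: 0--1
PIs = {-100, -111, 0--1, 010-, 1-00, 10-0}
Coverage chart:
  m1: 0--1 ←essential
  m3: 0--1 ←essential
  m4: -100,010-
  m5: 0--1,010-
  m7: -111,0--1
  m8: 1-00,10-0
  m10: 10-0 ←essential
  m12: -100,1-00
  m15: -111 ←essential
Essential: -111, 0--1, 10-0

NO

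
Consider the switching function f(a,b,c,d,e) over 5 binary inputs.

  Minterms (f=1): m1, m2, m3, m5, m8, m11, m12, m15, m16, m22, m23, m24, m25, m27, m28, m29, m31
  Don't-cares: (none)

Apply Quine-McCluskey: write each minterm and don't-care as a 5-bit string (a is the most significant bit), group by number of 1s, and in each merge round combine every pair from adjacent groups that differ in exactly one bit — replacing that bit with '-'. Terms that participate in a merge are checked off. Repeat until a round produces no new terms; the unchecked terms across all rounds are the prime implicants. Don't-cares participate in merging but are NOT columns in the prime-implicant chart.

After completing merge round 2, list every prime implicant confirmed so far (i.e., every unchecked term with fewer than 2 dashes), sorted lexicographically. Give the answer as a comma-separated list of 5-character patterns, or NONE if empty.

Round 0: 00001✓ 00010✓ 00011✓ 00101✓ 01000✓ 01011✓ 01100✓ 01111✓ 10000✓ 10110✓ 10111✓ 11000✓ 11001✓ 11011✓ 11100✓ 11101✓ 11111✓
Round 1: -1000✓ -1011✓ -1100✓ -1111✓ 0-011 00-01 000-1 0001- 01-00✓ 01-11✓ 1-000 1-111 1011- 11-00✓ 11-01✓ 11-11✓ 110-1✓ 1100-✓ 111-1✓ 1110-✓
Round 2: -1-00 -1-11 11--1 11-0-
PIs = {-1-00, -1-11, 0-011, 00-01, 000-1, 0001-, 1-000, 1-111, 1011-, 11--1, 11-0-}

0-011, 00-01, 000-1, 0001-, 1-000, 1-111, 1011-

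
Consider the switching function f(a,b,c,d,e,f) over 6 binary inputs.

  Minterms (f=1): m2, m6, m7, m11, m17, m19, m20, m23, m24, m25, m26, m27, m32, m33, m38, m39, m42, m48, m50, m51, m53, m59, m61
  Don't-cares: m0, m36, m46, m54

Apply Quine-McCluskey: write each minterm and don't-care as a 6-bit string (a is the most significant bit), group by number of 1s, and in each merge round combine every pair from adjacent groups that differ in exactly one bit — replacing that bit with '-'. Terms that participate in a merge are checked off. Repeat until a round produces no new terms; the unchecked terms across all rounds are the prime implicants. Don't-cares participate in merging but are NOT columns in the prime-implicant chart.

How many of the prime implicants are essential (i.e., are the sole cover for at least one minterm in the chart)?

Round 0: 000000✓ 000010✓ 000110✓ 000111✓ 001011✓ 010001✓ 010011✓ 010100 010111✓ 011000✓ 011001✓ 011010✓ 011011✓ 100000✓ 100001✓ 100100✓ 100110✓ 100111✓ 101010✓ 101110✓ 110000✓ 110010✓ 110011✓ 110101✓ 110110✓ 111011✓ 111101✓
Round 1: -00000 -00110✓ -00111✓ -10011✓ -11011✓ 0-0111 0-1011 000-10 0000-0 00011-✓ 01-001✓ 01-011✓ 010-11 0100-1✓ 0110-0✓ 0110-1✓ 01100-✓ 01101-✓ 1-0000 1-0110 10-110 100-00 10000- 1001-0 10011-✓ 101-10 11-011✓ 11-101 110-10 1100-0 11001-
Round 2: -0011- -1-011 01-0-1 0110--
PIs = {-00000, -0011-, -1-011, 0-0111, 0-1011, 000-10, 0000-0, 01-0-1, 010-11, 010100, 0110--, 1-0000, 1-0110, 10-110, 100-00, 10000-, 1001-0, 101-10, 11-101, 110-10, 1100-0, 11001-}
Coverage chart:
  m2: 000-10,0000-0
  m6: -0011-,000-10
  m7: -0011-,0-0111
  m11: 0-1011 ←essential
  m17: 01-0-1 ←essential
  m19: -1-011,01-0-1,010-11
  m20: 010100 ←essential
  m23: 0-0111,010-11
  m24: 0110-- ←essential
  m25: 01-0-1,0110--
  m26: 0110-- ←essential
  m27: -1-011,0-1011,01-0-1,0110--
  m32: -00000,1-0000,100-00,10000-
  m33: 10000- ←essential
  m38: -0011-,1-0110,10-110,1001-0
  m39: -0011- ←essential
  m42: 101-10 ←essential
  m48: 1-0000,1100-0
  m50: 110-10,1100-0,11001-
  m51: -1-011,11001-
  m53: 11-101 ←essential
  m59: -1-011 ←essential
  m61: 11-101 ←essential
Essential: -0011-, -1-011, 0-1011, 01-0-1, 010100, 0110--, 10000-, 101-10, 11-101

9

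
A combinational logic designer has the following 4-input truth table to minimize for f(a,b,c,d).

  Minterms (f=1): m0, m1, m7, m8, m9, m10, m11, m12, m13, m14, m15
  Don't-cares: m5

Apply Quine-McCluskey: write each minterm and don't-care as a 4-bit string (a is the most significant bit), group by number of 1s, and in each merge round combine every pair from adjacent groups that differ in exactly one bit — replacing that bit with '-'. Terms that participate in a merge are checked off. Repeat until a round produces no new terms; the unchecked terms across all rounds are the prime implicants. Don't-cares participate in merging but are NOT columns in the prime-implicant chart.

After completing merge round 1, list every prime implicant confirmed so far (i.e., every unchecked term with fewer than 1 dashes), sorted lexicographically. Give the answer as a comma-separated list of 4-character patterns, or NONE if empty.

[col 0] 0000*, 0001*, 0101*, 0111*, 1000*, 1001*, 1010*, 1011*, 1100*, 1101*, 1110*, 1111*
[col 1] -000*, -001*, -101*, -111*, 0-01*, 000-*, 01-1*, 1-00*, 1-01*, 1-10*, 1-11*, 10-0*, 10-1*, 100-*, 101-*, 11-0*, 11-1*, 110-*, 111-*
[col 2] --01, -00-, -1-1, 1--0*, 1--1*, 1-0-*, 1-1-*, 10--*, 11--*
[col 3] 1---
Prime implicants: --01, -00-, -1-1, 1---

NONE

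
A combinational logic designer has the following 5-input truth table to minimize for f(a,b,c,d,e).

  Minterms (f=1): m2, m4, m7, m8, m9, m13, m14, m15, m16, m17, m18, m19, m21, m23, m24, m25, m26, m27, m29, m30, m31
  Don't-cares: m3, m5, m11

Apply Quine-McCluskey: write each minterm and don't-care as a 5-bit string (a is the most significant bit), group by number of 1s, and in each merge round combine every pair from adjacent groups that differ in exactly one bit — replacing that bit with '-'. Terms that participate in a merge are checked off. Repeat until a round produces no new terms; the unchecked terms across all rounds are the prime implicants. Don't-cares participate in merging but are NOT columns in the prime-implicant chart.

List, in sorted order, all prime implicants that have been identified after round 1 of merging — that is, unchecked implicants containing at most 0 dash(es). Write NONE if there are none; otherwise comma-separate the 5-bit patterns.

Round 0: 00010✓ 00011✓ 00100✓ 00101✓ 00111✓ 01000✓ 01001✓ 01011✓ 01101✓ 01110✓ 01111✓ 10000✓ 10001✓ 10010✓ 10011✓ 10101✓ 10111✓ 11000✓ 11001✓ 11010✓ 11011✓ 11101✓ 11110✓ 11111✓
Round 1: -0010✓ -0011✓ -0101✓ -0111✓ -1000✓ -1001✓ -1011✓ -1101✓ -1110✓ -1111✓ 0-011✓ 0-101✓ 0-111✓ 00-11✓ 0001-✓ 001-1✓ 0010- 01-01✓ 01-11✓ 010-1✓ 0100-✓ 011-1✓ 0111-✓ 1-000✓ 1-001✓ 1-010✓ 1-011✓ 1-101✓ 1-111✓ 10-01✓ 10-11✓ 100-0✓ 100-1✓ 1000-✓ 1001-✓ 101-1✓ 11-01✓ 11-10✓ 11-11✓ 110-0✓ 110-1✓ 1100-✓ 1101-✓ 111-1✓ 1111-✓
Round 2: --011✓ --101✓ --111✓ -0-11✓ -001- -01-1✓ -1-01✓ -1-11✓ -10-1✓ -100- -11-1✓ -111- 0--11✓ 0-1-1✓ 01--1✓ 1--01✓ 1--11✓ 1-0-0✓ 1-0-1✓ 1-00-✓ 1-01-✓ 1-1-1✓ 10--1✓ 100--✓ 11--1✓ 11-1- 110--✓
Round 3: ---11 --1-1 -1--1 1---1 1-0--
PIs = {---11, --1-1, -001-, -1--1, -100-, -111-, 0010-, 1---1, 1-0--, 11-1-}

NONE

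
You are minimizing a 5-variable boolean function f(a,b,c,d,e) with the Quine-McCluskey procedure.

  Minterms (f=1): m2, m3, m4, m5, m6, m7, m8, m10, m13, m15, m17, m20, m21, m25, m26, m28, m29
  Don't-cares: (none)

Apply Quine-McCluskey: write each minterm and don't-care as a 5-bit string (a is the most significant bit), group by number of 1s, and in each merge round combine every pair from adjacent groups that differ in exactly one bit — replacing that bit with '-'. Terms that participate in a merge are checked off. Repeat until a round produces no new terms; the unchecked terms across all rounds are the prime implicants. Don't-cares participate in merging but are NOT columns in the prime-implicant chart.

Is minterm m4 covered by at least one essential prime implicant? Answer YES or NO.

NO

size-2^0 implicants → 00010(✓)  00011(✓)  00100(✓)  00101(✓)  00110(✓)  00111(✓)  01000(✓)  01010(✓)  01101(✓)  01111(✓)  10001(✓)  10100(✓)  10101(✓)  11001(✓)  11010(✓)  11100(✓)  11101(✓)
size-2^1 implicants → -0100(✓)  -0101(✓)  -1010  -1101(✓)  0-010  0-101(✓)  0-111(✓)  00-10(✓)  00-11(✓)  0001-(✓)  001-0(✓)  001-1(✓)  0010-(✓)  0011-(✓)  010-0  011-1(✓)  1-001(✓)  1-100(✓)  1-101(✓)  10-01(✓)  1010-(✓)  11-01(✓)  1110-(✓)
size-2^2 implicants → --101  -010-  0-1-1  00-1-  001--  1--01  1-10-
Unchecked terms (primes): --101, -010-, -1010, 0-010, 0-1-1, 00-1-, 001--, 010-0, 1--01, 1-10-
Minterm coverage:
  m2 ⊆ 0-010,00-1-
  m3 ⊆ 00-1- [E]
  m4 ⊆ -010-,001--
  m5 ⊆ --101,-010-,0-1-1,001--
  m6 ⊆ 00-1-,001--
  m7 ⊆ 0-1-1,00-1-,001--
  m8 ⊆ 010-0 [E]
  m10 ⊆ -1010,0-010,010-0
  m13 ⊆ --101,0-1-1
  m15 ⊆ 0-1-1 [E]
  m17 ⊆ 1--01 [E]
  m20 ⊆ -010-,1-10-
  m21 ⊆ --101,-010-,1--01,1-10-
  m25 ⊆ 1--01 [E]
  m26 ⊆ -1010 [E]
  m28 ⊆ 1-10- [E]
  m29 ⊆ --101,1--01,1-10-
E = {-1010, 0-1-1, 00-1-, 010-0, 1--01, 1-10-}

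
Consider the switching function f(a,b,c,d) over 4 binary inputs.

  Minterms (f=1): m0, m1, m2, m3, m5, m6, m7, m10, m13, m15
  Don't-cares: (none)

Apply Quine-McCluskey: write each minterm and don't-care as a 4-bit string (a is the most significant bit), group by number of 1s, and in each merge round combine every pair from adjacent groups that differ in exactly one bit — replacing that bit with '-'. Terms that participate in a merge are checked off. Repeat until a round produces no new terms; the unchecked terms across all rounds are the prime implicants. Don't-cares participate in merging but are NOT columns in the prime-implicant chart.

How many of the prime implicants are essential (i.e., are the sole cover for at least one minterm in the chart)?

[col 0] 0000*, 0001*, 0010*, 0011*, 0101*, 0110*, 0111*, 1010*, 1101*, 1111*
[col 1] -010, -101*, -111*, 0-01*, 0-10*, 0-11*, 00-0*, 00-1*, 000-*, 001-*, 01-1*, 011-*, 11-1*
[col 2] -1-1, 0--1, 0-1-, 00--
Prime implicants: -010, -1-1, 0--1, 0-1-, 00--
PI chart (minterm → PIs covering it):
  0 | 00--  (sole → essential)
  1 | 0--1,00--
  2 | -010,0-1-,00--
  3 | 0--1,0-1-,00--
  5 | -1-1,0--1
  6 | 0-1-  (sole → essential)
  7 | -1-1,0--1,0-1-
  10 | -010  (sole → essential)
  13 | -1-1  (sole → essential)
  15 | -1-1  (sole → essential)
Essential prime implicants: -010, -1-1, 0-1-, 00--

4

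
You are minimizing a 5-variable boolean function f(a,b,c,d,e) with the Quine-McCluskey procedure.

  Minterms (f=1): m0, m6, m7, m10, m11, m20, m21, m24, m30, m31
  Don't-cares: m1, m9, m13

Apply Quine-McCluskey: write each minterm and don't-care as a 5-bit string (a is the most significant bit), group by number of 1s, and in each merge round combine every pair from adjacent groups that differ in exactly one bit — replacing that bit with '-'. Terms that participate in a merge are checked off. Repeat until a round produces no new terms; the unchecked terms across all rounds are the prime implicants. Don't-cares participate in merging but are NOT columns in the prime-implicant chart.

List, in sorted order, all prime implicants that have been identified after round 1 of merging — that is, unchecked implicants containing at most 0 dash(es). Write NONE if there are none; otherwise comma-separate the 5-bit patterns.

[col 0] 00000*, 00001*, 00110*, 00111*, 01001*, 01010*, 01011*, 01101*, 10100*, 10101*, 11000, 11110*, 11111*
[col 1] 0-001, 0000-, 0011-, 01-01, 010-1, 0101-, 1010-, 1111-
Prime implicants: 0-001, 0000-, 0011-, 01-01, 010-1, 0101-, 1010-, 11000, 1111-

11000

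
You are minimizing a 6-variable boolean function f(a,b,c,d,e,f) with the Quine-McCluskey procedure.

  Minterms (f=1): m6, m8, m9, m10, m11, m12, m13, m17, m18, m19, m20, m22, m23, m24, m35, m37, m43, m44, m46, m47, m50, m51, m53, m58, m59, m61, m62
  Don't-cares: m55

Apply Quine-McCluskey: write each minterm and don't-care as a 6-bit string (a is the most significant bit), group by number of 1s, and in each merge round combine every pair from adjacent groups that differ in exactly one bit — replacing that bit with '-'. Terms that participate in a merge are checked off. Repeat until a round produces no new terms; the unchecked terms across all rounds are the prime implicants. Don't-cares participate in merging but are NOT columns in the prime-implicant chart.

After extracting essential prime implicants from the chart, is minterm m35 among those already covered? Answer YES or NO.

YES

size-2^0 implicants → 000110(✓)  001000(✓)  001001(✓)  001010(✓)  001011(✓)  001100(✓)  001101(✓)  010001(✓)  010010(✓)  010011(✓)  010100(✓)  010110(✓)  010111(✓)  011000(✓)  100011(✓)  100101(✓)  101011(✓)  101100(✓)  101110(✓)  101111(✓)  110010(✓)  110011(✓)  110101(✓)  110111(✓)  111010(✓)  111011(✓)  111101(✓)  111110(✓)
size-2^1 implicants → -01011  -01100  -10010(✓)  -10011(✓)  -10111(✓)  0-0110  0-1000  001-00(✓)  001-01(✓)  0010-0(✓)  0010-1(✓)  00100-(✓)  00101-(✓)  00110-(✓)  010-10(✓)  010-11(✓)  0100-1  01001-(✓)  0101-0  01011-(✓)  1-0011(✓)  1-0101  1-1011(✓)  1-1110  10-011(✓)  101-11  1011-0  10111-  11-010(✓)  11-011(✓)  11-101  110-11(✓)  11001-(✓)  1101-1  111-10  11101-(✓)
size-2^2 implicants → -10-11  -1001-  001-0-  0010--  010-1-  1--011  11-01-
Unchecked terms (primes): -01011, -01100, -10-11, -1001-, 0-0110, 0-1000, 001-0-, 0010--, 010-1-, 0100-1, 0101-0, 1--011, 1-0101, 1-1110, 101-11, 1011-0, 10111-, 11-01-, 11-101, 1101-1, 111-10
Minterm coverage:
  m6 ⊆ 0-0110 [E]
  m8 ⊆ 0-1000,001-0-,0010--
  m9 ⊆ 001-0-,0010--
  m10 ⊆ 0010-- [E]
  m11 ⊆ -01011,0010--
  m12 ⊆ -01100,001-0-
  m13 ⊆ 001-0- [E]
  m17 ⊆ 0100-1 [E]
  m18 ⊆ -1001-,010-1-
  m19 ⊆ -10-11,-1001-,010-1-,0100-1
  m20 ⊆ 0101-0 [E]
  m22 ⊆ 0-0110,010-1-,0101-0
  m23 ⊆ -10-11,010-1-
  m24 ⊆ 0-1000 [E]
  m35 ⊆ 1--011 [E]
  m37 ⊆ 1-0101 [E]
  m43 ⊆ -01011,1--011,101-11
  m44 ⊆ -01100,1011-0
  m46 ⊆ 1-1110,1011-0,10111-
  m47 ⊆ 101-11,10111-
  m50 ⊆ -1001-,11-01-
  m51 ⊆ -10-11,-1001-,1--011,11-01-
  m53 ⊆ 1-0101,11-101,1101-1
  m58 ⊆ 11-01-,111-10
  m59 ⊆ 1--011,11-01-
  m61 ⊆ 11-101 [E]
  m62 ⊆ 1-1110,111-10
E = {0-0110, 0-1000, 001-0-, 0010--, 0100-1, 0101-0, 1--011, 1-0101, 11-101}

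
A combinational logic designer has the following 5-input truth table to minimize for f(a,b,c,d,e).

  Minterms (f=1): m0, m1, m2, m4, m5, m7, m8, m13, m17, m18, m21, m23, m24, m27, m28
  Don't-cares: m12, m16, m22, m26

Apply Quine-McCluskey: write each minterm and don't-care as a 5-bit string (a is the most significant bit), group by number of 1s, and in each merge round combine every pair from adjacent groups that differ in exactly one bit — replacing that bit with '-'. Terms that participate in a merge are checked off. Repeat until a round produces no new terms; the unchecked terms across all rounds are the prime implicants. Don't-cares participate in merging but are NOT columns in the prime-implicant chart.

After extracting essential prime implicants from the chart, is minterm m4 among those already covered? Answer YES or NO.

YES

size-2^0 implicants → 00000(✓)  00001(✓)  00010(✓)  00100(✓)  00101(✓)  00111(✓)  01000(✓)  01100(✓)  01101(✓)  10000(✓)  10001(✓)  10010(✓)  10101(✓)  10110(✓)  10111(✓)  11000(✓)  11010(✓)  11011(✓)  11100(✓)
size-2^1 implicants → -0000(✓)  -0001(✓)  -0010(✓)  -0101(✓)  -0111(✓)  -1000(✓)  -1100(✓)  0-000(✓)  0-100(✓)  0-101(✓)  00-00(✓)  00-01(✓)  000-0(✓)  0000-(✓)  001-1(✓)  0010-(✓)  01-00(✓)  0110-(✓)  1-000(✓)  1-010(✓)  10-01(✓)  10-10  100-0(✓)  1000-(✓)  101-1(✓)  1011-  11-00(✓)  110-0(✓)  1101-
size-2^2 implicants → --000  -0-01  -00-0  -000-  -01-1  -1-00  0--00  0-10-  00-0-  1-0-0
Unchecked terms (primes): --000, -0-01, -00-0, -000-, -01-1, -1-00, 0--00, 0-10-, 00-0-, 1-0-0, 10-10, 1011-, 1101-
Minterm coverage:
  m0 ⊆ --000,-00-0,-000-,0--00,00-0-
  m1 ⊆ -0-01,-000-,00-0-
  m2 ⊆ -00-0 [E]
  m4 ⊆ 0--00,0-10-,00-0-
  m5 ⊆ -0-01,-01-1,0-10-,00-0-
  m7 ⊆ -01-1 [E]
  m8 ⊆ --000,-1-00,0--00
  m13 ⊆ 0-10- [E]
  m17 ⊆ -0-01,-000-
  m18 ⊆ -00-0,1-0-0,10-10
  m21 ⊆ -0-01,-01-1
  m23 ⊆ -01-1,1011-
  m24 ⊆ --000,-1-00,1-0-0
  m27 ⊆ 1101- [E]
  m28 ⊆ -1-00 [E]
E = {-00-0, -01-1, -1-00, 0-10-, 1101-}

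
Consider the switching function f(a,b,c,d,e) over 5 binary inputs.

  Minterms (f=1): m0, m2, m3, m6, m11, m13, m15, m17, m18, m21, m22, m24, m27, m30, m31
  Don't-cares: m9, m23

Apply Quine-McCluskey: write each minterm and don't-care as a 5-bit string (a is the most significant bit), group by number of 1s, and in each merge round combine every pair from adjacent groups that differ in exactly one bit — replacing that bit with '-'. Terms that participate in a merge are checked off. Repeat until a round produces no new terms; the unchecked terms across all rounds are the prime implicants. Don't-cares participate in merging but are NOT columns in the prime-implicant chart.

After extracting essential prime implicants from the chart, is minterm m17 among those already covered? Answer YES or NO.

Round 0: 00000✓ 00010✓ 00011✓ 00110✓ 01001✓ 01011✓ 01101✓ 01111✓ 10001✓ 10010✓ 10101✓ 10110✓ 10111✓ 11000 11011✓ 11110✓ 11111✓
Round 1: -0010✓ -0110✓ -1011✓ -1111✓ 0-011 00-10✓ 000-0 0001- 01-01✓ 01-11✓ 010-1✓ 011-1✓ 1-110✓ 1-111✓ 10-01 10-10✓ 101-1 1011-✓ 11-11✓ 1111-✓
Round 2: -0-10 -1-11 01--1 1-11-
PIs = {-0-10, -1-11, 0-011, 000-0, 0001-, 01--1, 1-11-, 10-01, 101-1, 11000}
Coverage chart:
  m0: 000-0 ←essential
  m2: -0-10,000-0,0001-
  m3: 0-011,0001-
  m6: -0-10 ←essential
  m11: -1-11,0-011,01--1
  m13: 01--1 ←essential
  m15: -1-11,01--1
  m17: 10-01 ←essential
  m18: -0-10 ←essential
  m21: 10-01,101-1
  m22: -0-10,1-11-
  m24: 11000 ←essential
  m27: -1-11 ←essential
  m30: 1-11- ←essential
  m31: -1-11,1-11-
Essential: -0-10, -1-11, 000-0, 01--1, 1-11-, 10-01, 11000

YES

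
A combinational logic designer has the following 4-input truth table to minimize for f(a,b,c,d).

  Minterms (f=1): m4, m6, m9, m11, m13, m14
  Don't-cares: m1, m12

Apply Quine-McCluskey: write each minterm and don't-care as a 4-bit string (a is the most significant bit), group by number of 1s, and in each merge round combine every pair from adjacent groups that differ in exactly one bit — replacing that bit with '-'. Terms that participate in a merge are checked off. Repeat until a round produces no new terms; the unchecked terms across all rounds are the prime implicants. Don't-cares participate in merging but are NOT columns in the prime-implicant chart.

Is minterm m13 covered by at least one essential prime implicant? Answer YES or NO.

Round 0: 0001✓ 0100✓ 0110✓ 1001✓ 1011✓ 1100✓ 1101✓ 1110✓
Round 1: -001 -100✓ -110✓ 01-0✓ 1-01 10-1 11-0✓ 110-
Round 2: -1-0
PIs = {-001, -1-0, 1-01, 10-1, 110-}
Coverage chart:
  m4: -1-0 ←essential
  m6: -1-0 ←essential
  m9: -001,1-01,10-1
  m11: 10-1 ←essential
  m13: 1-01,110-
  m14: -1-0 ←essential
Essential: -1-0, 10-1

NO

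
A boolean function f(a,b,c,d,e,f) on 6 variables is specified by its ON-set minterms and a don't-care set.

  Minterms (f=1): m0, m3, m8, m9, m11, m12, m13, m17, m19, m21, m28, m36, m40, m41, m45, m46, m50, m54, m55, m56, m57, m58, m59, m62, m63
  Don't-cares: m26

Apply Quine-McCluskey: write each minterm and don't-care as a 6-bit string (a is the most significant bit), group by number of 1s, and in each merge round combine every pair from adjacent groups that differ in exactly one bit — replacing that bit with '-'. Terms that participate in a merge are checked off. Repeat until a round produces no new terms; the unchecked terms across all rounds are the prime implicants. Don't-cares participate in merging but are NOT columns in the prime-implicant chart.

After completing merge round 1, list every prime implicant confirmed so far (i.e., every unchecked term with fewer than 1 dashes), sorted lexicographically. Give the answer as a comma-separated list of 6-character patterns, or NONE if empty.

size-2^0 implicants → 000000(✓)  000011(✓)  001000(✓)  001001(✓)  001011(✓)  001100(✓)  001101(✓)  010001(✓)  010011(✓)  010101(✓)  011010(✓)  011100(✓)  100100  101000(✓)  101001(✓)  101101(✓)  101110(✓)  110010(✓)  110110(✓)  110111(✓)  111000(✓)  111001(✓)  111010(✓)  111011(✓)  111110(✓)  111111(✓)
size-2^1 implicants → -01000(✓)  -01001(✓)  -01101(✓)  -11010  0-0011  0-1100  00-000  00-011  001-00(✓)  001-01(✓)  0010-1  00100-(✓)  00110-(✓)  010-01  0100-1  1-1000(✓)  1-1001(✓)  1-1110  101-01(✓)  10100-(✓)  11-010(✓)  11-110(✓)  11-111(✓)  110-10(✓)  11011-(✓)  111-10(✓)  111-11(✓)  1110-0(✓)  1110-1(✓)  11100-(✓)  11101-(✓)  11111-(✓)
size-2^2 implicants → -01-01  -0100-  001-0-  1-100-  11--10  11-11-  111-1-  1110--
Unchecked terms (primes): -01-01, -0100-, -11010, 0-0011, 0-1100, 00-000, 00-011, 001-0-, 0010-1, 010-01, 0100-1, 1-100-, 1-1110, 100100, 11--10, 11-11-, 111-1-, 1110--

100100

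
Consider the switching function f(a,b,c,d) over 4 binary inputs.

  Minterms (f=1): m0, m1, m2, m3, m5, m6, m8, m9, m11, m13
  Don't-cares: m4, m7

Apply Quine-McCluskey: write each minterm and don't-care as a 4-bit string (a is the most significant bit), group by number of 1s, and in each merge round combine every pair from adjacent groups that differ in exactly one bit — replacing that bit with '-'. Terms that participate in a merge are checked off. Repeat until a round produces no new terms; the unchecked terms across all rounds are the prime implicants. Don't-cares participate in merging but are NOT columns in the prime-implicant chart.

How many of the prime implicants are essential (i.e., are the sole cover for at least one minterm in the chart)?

[col 0] 0000*, 0001*, 0010*, 0011*, 0100*, 0101*, 0110*, 0111*, 1000*, 1001*, 1011*, 1101*
[col 1] -000*, -001*, -011*, -101*, 0-00*, 0-01*, 0-10*, 0-11*, 00-0*, 00-1*, 000-*, 001-*, 01-0*, 01-1*, 010-*, 011-*, 1-01*, 10-1*, 100-*
[col 2] --01, -0-1, -00-, 0--0*, 0--1*, 0-0-*, 0-1-*, 00--*, 01--*
[col 3] 0---
Prime implicants: --01, -0-1, -00-, 0---
PI chart (minterm → PIs covering it):
  0 | -00-,0---
  1 | --01,-0-1,-00-,0---
  2 | 0---  (sole → essential)
  3 | -0-1,0---
  5 | --01,0---
  6 | 0---  (sole → essential)
  8 | -00-  (sole → essential)
  9 | --01,-0-1,-00-
  11 | -0-1  (sole → essential)
  13 | --01  (sole → essential)
Essential prime implicants: --01, -0-1, -00-, 0---

4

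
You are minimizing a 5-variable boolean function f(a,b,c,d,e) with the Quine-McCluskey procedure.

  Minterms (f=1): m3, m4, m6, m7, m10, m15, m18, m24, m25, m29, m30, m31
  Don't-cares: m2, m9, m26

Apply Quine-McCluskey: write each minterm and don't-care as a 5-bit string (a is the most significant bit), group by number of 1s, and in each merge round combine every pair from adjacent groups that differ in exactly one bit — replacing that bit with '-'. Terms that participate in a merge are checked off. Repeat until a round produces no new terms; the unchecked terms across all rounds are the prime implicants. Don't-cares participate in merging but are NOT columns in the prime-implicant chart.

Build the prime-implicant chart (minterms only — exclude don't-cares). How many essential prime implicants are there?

3

Round 0: 00010✓ 00011✓ 00100✓ 00110✓ 00111✓ 01001✓ 01010✓ 01111✓ 10010✓ 11000✓ 11001✓ 11010✓ 11101✓ 11110✓ 11111✓
Round 1: -0010✓ -1001 -1010✓ -1111 0-010✓ 0-111 00-10✓ 00-11✓ 0001-✓ 001-0 0011-✓ 1-010✓ 11-01 11-10 110-0 1100- 111-1 1111-
Round 2: --010 00-1-
PIs = {--010, -1001, -1111, 0-111, 00-1-, 001-0, 11-01, 11-10, 110-0, 1100-, 111-1, 1111-}
Coverage chart:
  m3: 00-1- ←essential
  m4: 001-0 ←essential
  m6: 00-1-,001-0
  m7: 0-111,00-1-
  m10: --010 ←essential
  m15: -1111,0-111
  m18: --010 ←essential
  m24: 110-0,1100-
  m25: -1001,11-01,1100-
  m29: 11-01,111-1
  m30: 11-10,1111-
  m31: -1111,111-1,1111-
Essential: --010, 00-1-, 001-0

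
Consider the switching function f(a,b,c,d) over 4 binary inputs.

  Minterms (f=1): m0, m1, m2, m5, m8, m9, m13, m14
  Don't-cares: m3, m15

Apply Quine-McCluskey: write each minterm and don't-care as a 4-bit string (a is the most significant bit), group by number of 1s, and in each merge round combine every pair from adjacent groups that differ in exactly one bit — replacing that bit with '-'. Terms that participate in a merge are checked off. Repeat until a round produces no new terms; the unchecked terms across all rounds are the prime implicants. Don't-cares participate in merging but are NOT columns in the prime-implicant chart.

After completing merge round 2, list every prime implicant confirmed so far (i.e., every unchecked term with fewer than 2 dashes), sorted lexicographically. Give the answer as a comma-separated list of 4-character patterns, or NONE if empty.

11-1, 111-

size-2^0 implicants → 0000(✓)  0001(✓)  0010(✓)  0011(✓)  0101(✓)  1000(✓)  1001(✓)  1101(✓)  1110(✓)  1111(✓)
size-2^1 implicants → -000(✓)  -001(✓)  -101(✓)  0-01(✓)  00-0(✓)  00-1(✓)  000-(✓)  001-(✓)  1-01(✓)  100-(✓)  11-1  111-
size-2^2 implicants → --01  -00-  00--
Unchecked terms (primes): --01, -00-, 00--, 11-1, 111-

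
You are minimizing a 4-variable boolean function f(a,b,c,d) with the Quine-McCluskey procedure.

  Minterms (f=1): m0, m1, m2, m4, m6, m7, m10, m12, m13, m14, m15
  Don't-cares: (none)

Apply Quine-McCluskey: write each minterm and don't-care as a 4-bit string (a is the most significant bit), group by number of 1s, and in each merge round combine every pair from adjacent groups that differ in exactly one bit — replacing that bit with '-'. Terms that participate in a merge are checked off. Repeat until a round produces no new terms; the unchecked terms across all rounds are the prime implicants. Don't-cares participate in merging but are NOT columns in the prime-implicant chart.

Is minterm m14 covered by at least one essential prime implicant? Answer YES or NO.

YES

Round 0: 0000✓ 0001✓ 0010✓ 0100✓ 0110✓ 0111✓ 1010✓ 1100✓ 1101✓ 1110✓ 1111✓
Round 1: -010✓ -100✓ -110✓ -111✓ 0-00✓ 0-10✓ 00-0✓ 000- 01-0✓ 011-✓ 1-10✓ 11-0✓ 11-1✓ 110-✓ 111-✓
Round 2: --10 -1-0 -11- 0--0 11--
PIs = {--10, -1-0, -11-, 0--0, 000-, 11--}
Coverage chart:
  m0: 0--0,000-
  m1: 000- ←essential
  m2: --10,0--0
  m4: -1-0,0--0
  m6: --10,-1-0,-11-,0--0
  m7: -11- ←essential
  m10: --10 ←essential
  m12: -1-0,11--
  m13: 11-- ←essential
  m14: --10,-1-0,-11-,11--
  m15: -11-,11--
Essential: --10, -11-, 000-, 11--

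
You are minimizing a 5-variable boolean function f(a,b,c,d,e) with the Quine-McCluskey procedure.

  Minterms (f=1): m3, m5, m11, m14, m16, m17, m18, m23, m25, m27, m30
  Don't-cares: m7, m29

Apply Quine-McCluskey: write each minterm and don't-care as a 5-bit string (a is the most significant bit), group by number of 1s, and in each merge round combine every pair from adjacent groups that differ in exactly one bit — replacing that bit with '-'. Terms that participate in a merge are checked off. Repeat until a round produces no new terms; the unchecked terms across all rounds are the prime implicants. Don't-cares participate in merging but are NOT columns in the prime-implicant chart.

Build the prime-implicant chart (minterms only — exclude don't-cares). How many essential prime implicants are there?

4

Round 0: 00011✓ 00101✓ 00111✓ 01011✓ 01110✓ 10000✓ 10001✓ 10010✓ 10111✓ 11001✓ 11011✓ 11101✓ 11110✓
Round 1: -0111 -1011 -1110 0-011 00-11 001-1 1-001 100-0 1000- 11-01 110-1
PIs = {-0111, -1011, -1110, 0-011, 00-11, 001-1, 1-001, 100-0, 1000-, 11-01, 110-1}
Coverage chart:
  m3: 0-011,00-11
  m5: 001-1 ←essential
  m11: -1011,0-011
  m14: -1110 ←essential
  m16: 100-0,1000-
  m17: 1-001,1000-
  m18: 100-0 ←essential
  m23: -0111 ←essential
  m25: 1-001,11-01,110-1
  m27: -1011,110-1
  m30: -1110 ←essential
Essential: -0111, -1110, 001-1, 100-0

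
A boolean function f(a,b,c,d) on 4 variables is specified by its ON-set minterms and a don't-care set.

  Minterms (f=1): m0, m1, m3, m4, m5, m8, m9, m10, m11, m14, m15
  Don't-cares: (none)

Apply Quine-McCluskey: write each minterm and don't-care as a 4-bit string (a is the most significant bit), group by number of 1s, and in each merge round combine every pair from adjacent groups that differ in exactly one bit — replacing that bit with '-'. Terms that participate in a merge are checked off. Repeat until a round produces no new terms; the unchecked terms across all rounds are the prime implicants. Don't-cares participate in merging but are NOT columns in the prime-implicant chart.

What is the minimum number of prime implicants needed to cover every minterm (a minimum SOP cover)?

size-2^0 implicants → 0000(✓)  0001(✓)  0011(✓)  0100(✓)  0101(✓)  1000(✓)  1001(✓)  1010(✓)  1011(✓)  1110(✓)  1111(✓)
size-2^1 implicants → -000(✓)  -001(✓)  -011(✓)  0-00(✓)  0-01(✓)  00-1(✓)  000-(✓)  010-(✓)  1-10(✓)  1-11(✓)  10-0(✓)  10-1(✓)  100-(✓)  101-(✓)  111-(✓)
size-2^2 implicants → -0-1  -00-  0-0-  1-1-  10--
Unchecked terms (primes): -0-1, -00-, 0-0-, 1-1-, 10--
Minterm coverage:
  m0 ⊆ -00-,0-0-
  m1 ⊆ -0-1,-00-,0-0-
  m3 ⊆ -0-1 [E]
  m4 ⊆ 0-0- [E]
  m5 ⊆ 0-0- [E]
  m8 ⊆ -00-,10--
  m9 ⊆ -0-1,-00-,10--
  m10 ⊆ 1-1-,10--
  m11 ⊆ -0-1,1-1-,10--
  m14 ⊆ 1-1- [E]
  m15 ⊆ 1-1- [E]
E = {-0-1, 0-0-, 1-1-}
Petrick residual → -00-
Cover = b'd + b'c' + a'c' + ac  |cover|=4

4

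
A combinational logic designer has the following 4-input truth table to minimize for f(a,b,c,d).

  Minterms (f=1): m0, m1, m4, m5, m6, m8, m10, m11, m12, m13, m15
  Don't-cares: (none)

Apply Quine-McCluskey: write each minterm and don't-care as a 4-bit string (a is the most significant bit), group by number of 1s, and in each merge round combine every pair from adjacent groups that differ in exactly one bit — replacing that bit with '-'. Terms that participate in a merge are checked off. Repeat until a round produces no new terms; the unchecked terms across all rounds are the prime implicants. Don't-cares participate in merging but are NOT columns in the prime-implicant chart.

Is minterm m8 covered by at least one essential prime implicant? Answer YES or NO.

NO

Round 0: 0000✓ 0001✓ 0100✓ 0101✓ 0110✓ 1000✓ 1010✓ 1011✓ 1100✓ 1101✓ 1111✓
Round 1: -000✓ -100✓ -101✓ 0-00✓ 0-01✓ 000-✓ 01-0 010-✓ 1-00✓ 1-11 10-0 101- 11-1 110-✓
Round 2: --00 -10- 0-0-
PIs = {--00, -10-, 0-0-, 01-0, 1-11, 10-0, 101-, 11-1}
Coverage chart:
  m0: --00,0-0-
  m1: 0-0- ←essential
  m4: --00,-10-,0-0-,01-0
  m5: -10-,0-0-
  m6: 01-0 ←essential
  m8: --00,10-0
  m10: 10-0,101-
  m11: 1-11,101-
  m12: --00,-10-
  m13: -10-,11-1
  m15: 1-11,11-1
Essential: 0-0-, 01-0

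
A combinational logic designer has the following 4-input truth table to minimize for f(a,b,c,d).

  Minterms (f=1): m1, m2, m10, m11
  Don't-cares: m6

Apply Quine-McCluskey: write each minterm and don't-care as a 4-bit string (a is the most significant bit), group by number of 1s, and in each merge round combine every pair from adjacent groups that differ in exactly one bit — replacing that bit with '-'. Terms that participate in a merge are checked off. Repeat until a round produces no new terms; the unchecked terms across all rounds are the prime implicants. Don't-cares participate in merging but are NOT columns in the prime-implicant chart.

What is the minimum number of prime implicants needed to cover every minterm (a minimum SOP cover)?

3

size-2^0 implicants → 0001  0010(✓)  0110(✓)  1010(✓)  1011(✓)
size-2^1 implicants → -010  0-10  101-
Unchecked terms (primes): -010, 0-10, 0001, 101-
Minterm coverage:
  m1 ⊆ 0001 [E]
  m2 ⊆ -010,0-10
  m10 ⊆ -010,101-
  m11 ⊆ 101- [E]
E = {0001, 101-}
Petrick residual → -010
Cover = b'cd' + a'b'c'd + ab'c  |cover|=3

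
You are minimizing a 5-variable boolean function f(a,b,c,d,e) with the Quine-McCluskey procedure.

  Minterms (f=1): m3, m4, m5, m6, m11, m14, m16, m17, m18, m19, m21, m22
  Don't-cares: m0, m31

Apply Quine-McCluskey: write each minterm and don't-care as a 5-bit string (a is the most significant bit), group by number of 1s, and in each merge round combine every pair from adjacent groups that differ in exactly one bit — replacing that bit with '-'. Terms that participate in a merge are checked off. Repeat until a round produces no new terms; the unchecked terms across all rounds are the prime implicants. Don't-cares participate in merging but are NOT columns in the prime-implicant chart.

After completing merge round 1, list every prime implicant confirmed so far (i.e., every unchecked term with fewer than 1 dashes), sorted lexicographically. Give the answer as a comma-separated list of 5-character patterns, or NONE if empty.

Round 0: 00000✓ 00011✓ 00100✓ 00101✓ 00110✓ 01011✓ 01110✓ 10000✓ 10001✓ 10010✓ 10011✓ 10101✓ 10110✓ 11111
Round 1: -0000 -0011 -0101 -0110 0-011 0-110 00-00 001-0 0010- 10-01 10-10 100-0✓ 100-1✓ 1000-✓ 1001-✓
Round 2: 100--
PIs = {-0000, -0011, -0101, -0110, 0-011, 0-110, 00-00, 001-0, 0010-, 10-01, 10-10, 100--, 11111}

11111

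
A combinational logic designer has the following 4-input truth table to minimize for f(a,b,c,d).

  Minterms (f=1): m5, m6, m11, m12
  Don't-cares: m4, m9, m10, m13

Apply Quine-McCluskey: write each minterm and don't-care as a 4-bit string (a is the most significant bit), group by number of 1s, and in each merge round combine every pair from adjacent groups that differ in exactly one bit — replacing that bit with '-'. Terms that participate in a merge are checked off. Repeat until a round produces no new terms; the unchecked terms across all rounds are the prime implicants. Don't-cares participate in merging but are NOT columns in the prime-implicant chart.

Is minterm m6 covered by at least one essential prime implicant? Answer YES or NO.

YES

size-2^0 implicants → 0100(✓)  0101(✓)  0110(✓)  1001(✓)  1010(✓)  1011(✓)  1100(✓)  1101(✓)
size-2^1 implicants → -100(✓)  -101(✓)  01-0  010-(✓)  1-01  10-1  101-  110-(✓)
size-2^2 implicants → -10-
Unchecked terms (primes): -10-, 01-0, 1-01, 10-1, 101-
Minterm coverage:
  m5 ⊆ -10- [E]
  m6 ⊆ 01-0 [E]
  m11 ⊆ 10-1,101-
  m12 ⊆ -10- [E]
E = {-10-, 01-0}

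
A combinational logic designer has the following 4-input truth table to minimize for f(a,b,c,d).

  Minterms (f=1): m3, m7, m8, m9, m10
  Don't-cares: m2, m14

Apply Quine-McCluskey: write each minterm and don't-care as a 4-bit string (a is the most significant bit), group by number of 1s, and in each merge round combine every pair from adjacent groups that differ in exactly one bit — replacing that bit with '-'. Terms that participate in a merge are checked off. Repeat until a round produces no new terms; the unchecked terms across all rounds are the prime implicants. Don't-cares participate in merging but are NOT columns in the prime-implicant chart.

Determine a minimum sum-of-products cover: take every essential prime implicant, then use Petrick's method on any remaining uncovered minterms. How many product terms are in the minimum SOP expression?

3

size-2^0 implicants → 0010(✓)  0011(✓)  0111(✓)  1000(✓)  1001(✓)  1010(✓)  1110(✓)
size-2^1 implicants → -010  0-11  001-  1-10  10-0  100-
Unchecked terms (primes): -010, 0-11, 001-, 1-10, 10-0, 100-
Minterm coverage:
  m3 ⊆ 0-11,001-
  m7 ⊆ 0-11 [E]
  m8 ⊆ 10-0,100-
  m9 ⊆ 100- [E]
  m10 ⊆ -010,1-10,10-0
E = {0-11, 100-}
Petrick residual → -010
Cover = b'cd' + a'cd + ab'c'  |cover|=3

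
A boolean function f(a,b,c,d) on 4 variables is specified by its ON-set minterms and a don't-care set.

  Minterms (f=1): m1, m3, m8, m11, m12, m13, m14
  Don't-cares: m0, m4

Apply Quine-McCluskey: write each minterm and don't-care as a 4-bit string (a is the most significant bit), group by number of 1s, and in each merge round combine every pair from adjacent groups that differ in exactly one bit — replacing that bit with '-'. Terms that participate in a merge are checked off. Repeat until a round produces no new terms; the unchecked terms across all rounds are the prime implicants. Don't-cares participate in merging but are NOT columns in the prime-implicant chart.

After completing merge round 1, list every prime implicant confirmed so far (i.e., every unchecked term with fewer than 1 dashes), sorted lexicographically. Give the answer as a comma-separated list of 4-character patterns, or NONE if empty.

NONE

size-2^0 implicants → 0000(✓)  0001(✓)  0011(✓)  0100(✓)  1000(✓)  1011(✓)  1100(✓)  1101(✓)  1110(✓)
size-2^1 implicants → -000(✓)  -011  -100(✓)  0-00(✓)  00-1  000-  1-00(✓)  11-0  110-
size-2^2 implicants → --00
Unchecked terms (primes): --00, -011, 00-1, 000-, 11-0, 110-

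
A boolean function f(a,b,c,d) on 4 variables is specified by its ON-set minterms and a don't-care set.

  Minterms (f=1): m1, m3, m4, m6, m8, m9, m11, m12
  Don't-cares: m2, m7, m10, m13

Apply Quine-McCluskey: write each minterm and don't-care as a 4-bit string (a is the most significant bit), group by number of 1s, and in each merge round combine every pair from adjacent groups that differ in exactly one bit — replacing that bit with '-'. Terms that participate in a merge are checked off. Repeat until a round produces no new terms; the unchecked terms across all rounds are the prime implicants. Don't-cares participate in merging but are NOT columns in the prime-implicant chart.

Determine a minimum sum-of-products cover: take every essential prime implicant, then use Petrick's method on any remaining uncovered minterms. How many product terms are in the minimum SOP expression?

3

Round 0: 0001✓ 0010✓ 0011✓ 0100✓ 0110✓ 0111✓ 1000✓ 1001✓ 1010✓ 1011✓ 1100✓ 1101✓
Round 1: -001✓ -010✓ -011✓ -100 0-10✓ 0-11✓ 00-1✓ 001-✓ 01-0 011-✓ 1-00✓ 1-01✓ 10-0✓ 10-1✓ 100-✓ 101-✓ 110-✓
Round 2: -0-1 -01- 0-1- 1-0- 10--
PIs = {-0-1, -01-, -100, 0-1-, 01-0, 1-0-, 10--}
Coverage chart:
  m1: -0-1 ←essential
  m3: -0-1,-01-,0-1-
  m4: -100,01-0
  m6: 0-1-,01-0
  m8: 1-0-,10--
  m9: -0-1,1-0-,10--
  m11: -0-1,-01-,10--
  m12: -100,1-0-
Essential: -0-1
Petrick residual → 01-0, 1-0-
Min cover (3 terms): b'd + a'bd' + ac'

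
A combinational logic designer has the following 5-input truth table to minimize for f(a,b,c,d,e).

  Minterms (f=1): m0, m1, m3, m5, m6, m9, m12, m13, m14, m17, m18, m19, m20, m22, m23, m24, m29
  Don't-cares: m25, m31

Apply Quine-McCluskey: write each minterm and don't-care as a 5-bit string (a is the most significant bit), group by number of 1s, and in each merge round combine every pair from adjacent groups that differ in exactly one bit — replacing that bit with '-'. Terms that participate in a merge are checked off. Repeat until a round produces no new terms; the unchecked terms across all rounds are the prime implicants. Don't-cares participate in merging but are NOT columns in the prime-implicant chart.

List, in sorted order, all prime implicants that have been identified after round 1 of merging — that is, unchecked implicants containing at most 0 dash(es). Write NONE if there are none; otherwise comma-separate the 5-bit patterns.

size-2^0 implicants → 00000(✓)  00001(✓)  00011(✓)  00101(✓)  00110(✓)  01001(✓)  01100(✓)  01101(✓)  01110(✓)  10001(✓)  10010(✓)  10011(✓)  10100(✓)  10110(✓)  10111(✓)  11000(✓)  11001(✓)  11101(✓)  11111(✓)
size-2^1 implicants → -0001(✓)  -0011(✓)  -0110  -1001(✓)  -1101(✓)  0-001(✓)  0-101(✓)  0-110  00-01(✓)  000-1(✓)  0000-  01-01(✓)  011-0  0110-  1-001(✓)  1-111  10-10(✓)  10-11(✓)  100-1(✓)  1001-(✓)  101-0  1011-(✓)  11-01(✓)  1100-  111-1
size-2^2 implicants → --001  -00-1  -1-01  0--01  10-1-
Unchecked terms (primes): --001, -00-1, -0110, -1-01, 0--01, 0-110, 0000-, 011-0, 0110-, 1-111, 10-1-, 101-0, 1100-, 111-1

NONE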